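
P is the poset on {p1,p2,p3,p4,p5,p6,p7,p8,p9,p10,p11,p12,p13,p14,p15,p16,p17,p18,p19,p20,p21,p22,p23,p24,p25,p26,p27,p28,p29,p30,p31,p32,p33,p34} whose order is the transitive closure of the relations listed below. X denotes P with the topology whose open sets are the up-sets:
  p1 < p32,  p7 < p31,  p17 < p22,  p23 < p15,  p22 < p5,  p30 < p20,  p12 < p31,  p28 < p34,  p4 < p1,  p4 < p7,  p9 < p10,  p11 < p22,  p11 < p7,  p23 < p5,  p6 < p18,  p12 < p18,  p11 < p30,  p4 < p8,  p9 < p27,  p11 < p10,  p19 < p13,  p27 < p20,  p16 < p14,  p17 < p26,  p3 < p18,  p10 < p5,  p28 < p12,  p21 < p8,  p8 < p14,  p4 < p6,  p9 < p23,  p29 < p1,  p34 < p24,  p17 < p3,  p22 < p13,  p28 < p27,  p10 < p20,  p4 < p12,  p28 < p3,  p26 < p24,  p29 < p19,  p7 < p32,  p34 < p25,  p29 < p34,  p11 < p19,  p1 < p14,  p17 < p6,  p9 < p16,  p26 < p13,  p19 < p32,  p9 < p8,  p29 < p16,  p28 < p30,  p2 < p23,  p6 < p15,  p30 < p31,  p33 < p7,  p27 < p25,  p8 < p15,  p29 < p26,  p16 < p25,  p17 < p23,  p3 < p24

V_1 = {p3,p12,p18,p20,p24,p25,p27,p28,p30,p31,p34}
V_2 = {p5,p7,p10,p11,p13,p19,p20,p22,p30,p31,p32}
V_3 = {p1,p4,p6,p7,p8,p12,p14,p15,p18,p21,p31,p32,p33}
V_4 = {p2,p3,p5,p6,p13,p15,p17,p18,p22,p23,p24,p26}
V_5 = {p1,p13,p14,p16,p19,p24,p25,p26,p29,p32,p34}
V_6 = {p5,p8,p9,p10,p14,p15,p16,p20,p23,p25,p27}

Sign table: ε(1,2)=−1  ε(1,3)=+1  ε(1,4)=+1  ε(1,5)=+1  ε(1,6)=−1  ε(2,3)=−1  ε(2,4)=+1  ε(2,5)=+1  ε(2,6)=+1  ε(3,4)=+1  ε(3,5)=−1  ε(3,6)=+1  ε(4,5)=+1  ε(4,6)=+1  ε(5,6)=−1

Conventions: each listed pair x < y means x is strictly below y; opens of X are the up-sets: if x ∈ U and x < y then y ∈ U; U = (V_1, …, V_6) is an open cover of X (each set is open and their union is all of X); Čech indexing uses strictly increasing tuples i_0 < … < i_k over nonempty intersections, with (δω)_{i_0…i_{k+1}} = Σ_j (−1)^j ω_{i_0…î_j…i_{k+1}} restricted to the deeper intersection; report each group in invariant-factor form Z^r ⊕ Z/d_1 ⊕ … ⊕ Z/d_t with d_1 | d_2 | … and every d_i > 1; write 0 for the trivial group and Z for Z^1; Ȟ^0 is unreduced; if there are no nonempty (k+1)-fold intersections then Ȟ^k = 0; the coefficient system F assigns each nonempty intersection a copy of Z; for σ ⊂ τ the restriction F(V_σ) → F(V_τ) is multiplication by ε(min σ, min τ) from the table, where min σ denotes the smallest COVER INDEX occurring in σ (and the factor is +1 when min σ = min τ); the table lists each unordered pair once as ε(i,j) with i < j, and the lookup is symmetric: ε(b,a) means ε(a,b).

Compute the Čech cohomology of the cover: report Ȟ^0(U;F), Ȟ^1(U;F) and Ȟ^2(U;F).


nonempty intersections:
  V12={p20,p30,p31} V13={p12,p18,p31} V14={p3,p18,p24} V15={p24,p25,p34} V16={p20,p25,p27} V23={p7,p31,p32} V24={p5,p13,p22} V25={p13,p19,p32} V26={p5,p10,p20} V34={p6,p15,p18} V35={p1,p14,p32} V36={p8,p14,p15} V45={p13,p24,p26} V46={p5,p15,p23} V56={p14,p16,p25}
  V123={p31} V126={p20} V134={p18} V145={p24} V156={p25} V235={p32} V245={p13} V246={p5} V346={p15} V356={p14}
C dims 6,15,10; δ0: rk 6, SNF 1^5·2; δ1: rk 9, SNF 1^9
Ȟ^0: (6−6)−0=0 ⇒ 0
Ȟ^1: (15−9)−6=0 plus torsion [2] ⇒ Z/2
Ȟ^2: (10−0)−9=1 ⇒ Z

Ȟ^0 = 0,  Ȟ^1 = Z/2,  Ȟ^2 = Z


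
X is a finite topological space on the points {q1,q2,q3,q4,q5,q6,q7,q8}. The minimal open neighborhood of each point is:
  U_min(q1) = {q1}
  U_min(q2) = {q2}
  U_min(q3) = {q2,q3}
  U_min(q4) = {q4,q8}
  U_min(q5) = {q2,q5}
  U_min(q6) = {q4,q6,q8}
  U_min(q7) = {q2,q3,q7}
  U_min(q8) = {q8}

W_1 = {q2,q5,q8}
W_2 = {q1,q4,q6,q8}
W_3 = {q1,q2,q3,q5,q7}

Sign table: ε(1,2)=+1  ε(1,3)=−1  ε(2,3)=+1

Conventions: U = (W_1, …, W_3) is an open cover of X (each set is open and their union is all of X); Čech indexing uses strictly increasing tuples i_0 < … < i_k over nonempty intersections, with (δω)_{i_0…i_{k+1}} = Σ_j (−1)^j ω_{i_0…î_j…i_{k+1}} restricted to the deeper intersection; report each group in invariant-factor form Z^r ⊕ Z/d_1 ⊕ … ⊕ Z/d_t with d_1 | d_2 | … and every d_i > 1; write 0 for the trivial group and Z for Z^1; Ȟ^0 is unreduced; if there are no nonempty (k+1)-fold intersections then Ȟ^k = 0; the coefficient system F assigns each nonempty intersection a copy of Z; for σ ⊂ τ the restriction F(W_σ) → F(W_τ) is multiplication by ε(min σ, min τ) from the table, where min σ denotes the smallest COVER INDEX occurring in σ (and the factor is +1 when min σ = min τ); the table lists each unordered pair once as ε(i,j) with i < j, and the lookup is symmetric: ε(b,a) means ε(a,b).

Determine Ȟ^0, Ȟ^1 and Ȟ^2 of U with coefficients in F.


nerve simplices:
  W12={q8} W13={q2,q5} W23={q1}
C dims 3,3; δ0: rk 3, SNF 1^2·2
degree 0: 3−3−0 = 0 → Ȟ^0 ≅ 0
degree 1: 3−0−3 = 0 plus torsion [2] → Ȟ^1 ≅ Z/2
degree 2: 0−0−0 = 0 → Ȟ^2 ≅ 0

Ȟ^0 ≅ 0, Ȟ^1 ≅ Z/2 and Ȟ^2 ≅ 0


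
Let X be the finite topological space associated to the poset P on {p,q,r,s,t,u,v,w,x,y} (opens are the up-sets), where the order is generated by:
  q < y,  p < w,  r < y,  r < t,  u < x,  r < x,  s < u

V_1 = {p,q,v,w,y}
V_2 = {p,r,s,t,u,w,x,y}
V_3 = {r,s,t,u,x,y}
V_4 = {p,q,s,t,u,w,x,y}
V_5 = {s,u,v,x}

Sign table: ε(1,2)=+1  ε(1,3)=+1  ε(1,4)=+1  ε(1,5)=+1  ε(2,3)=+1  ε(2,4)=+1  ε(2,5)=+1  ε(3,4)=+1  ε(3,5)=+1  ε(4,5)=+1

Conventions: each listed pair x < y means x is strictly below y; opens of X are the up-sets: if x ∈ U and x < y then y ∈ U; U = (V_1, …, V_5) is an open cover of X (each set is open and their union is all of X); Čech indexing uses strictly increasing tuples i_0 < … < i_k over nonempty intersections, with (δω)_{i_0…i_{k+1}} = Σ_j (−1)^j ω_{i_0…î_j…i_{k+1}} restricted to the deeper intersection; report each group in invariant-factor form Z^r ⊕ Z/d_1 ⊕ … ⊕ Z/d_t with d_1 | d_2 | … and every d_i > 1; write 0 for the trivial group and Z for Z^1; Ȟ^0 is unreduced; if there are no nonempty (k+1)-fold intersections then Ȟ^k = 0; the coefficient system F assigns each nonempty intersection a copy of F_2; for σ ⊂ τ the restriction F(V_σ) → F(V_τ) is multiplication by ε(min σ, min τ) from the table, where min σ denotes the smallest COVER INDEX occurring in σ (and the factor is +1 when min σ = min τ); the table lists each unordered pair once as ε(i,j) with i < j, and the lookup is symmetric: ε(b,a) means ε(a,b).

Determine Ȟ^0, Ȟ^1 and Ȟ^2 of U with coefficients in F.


intersection data:
  V12={p,w,y} V13={y} V14={p,q,w,y} V15={v} V23={r,s,t,u,x,y} V24={p,s,t,u,w,x,y} V25={s,u,x} V34={s,t,u,x,y} V35={s,u,x} V45={s,u,x}
  V123={y} V124={p,w,y} V134={y} V234={s,t,u,x,y} V235={s,u,x} V245={s,u,x} V345={s,u,x}
  V1234={y} V2345={s,u,x}
C dims 5,10,7,2; δ0: rk_F2 4; δ1: rk_F2 5; δ2: rk_F2 2
Ȟ^0 = (5 − 4) − 0 = 1, so Ȟ^0 ≅ Z/2
Ȟ^1 = (10 − 5) − 4 = 1, so Ȟ^1 ≅ Z/2
Ȟ^2 = (7 − 2) − 5 = 0, so Ȟ^2 ≅ 0

Ȟ^0(U;F) ≅ Z/2; Ȟ^1(U;F) ≅ Z/2; Ȟ^2(U;F) ≅ 0


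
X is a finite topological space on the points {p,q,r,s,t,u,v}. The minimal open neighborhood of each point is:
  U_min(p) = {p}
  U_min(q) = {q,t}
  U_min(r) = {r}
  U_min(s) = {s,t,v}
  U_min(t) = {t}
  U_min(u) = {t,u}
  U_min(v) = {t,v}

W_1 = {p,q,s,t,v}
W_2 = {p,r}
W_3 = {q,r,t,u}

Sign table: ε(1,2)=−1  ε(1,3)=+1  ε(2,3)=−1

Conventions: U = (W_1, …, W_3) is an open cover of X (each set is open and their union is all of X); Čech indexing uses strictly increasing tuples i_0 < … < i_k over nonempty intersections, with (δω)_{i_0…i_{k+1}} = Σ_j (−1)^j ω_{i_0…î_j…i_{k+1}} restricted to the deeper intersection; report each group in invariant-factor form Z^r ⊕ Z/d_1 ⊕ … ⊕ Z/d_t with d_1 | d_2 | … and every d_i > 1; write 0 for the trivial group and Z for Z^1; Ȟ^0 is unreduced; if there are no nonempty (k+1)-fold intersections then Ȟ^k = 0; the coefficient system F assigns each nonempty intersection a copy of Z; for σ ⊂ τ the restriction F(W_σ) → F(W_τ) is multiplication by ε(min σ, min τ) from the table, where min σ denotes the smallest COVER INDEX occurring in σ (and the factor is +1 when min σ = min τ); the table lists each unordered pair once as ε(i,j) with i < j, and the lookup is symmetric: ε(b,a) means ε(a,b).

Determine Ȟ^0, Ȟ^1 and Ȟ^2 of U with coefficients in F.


nerve simplices:
  W12={p} W13={q,t} W23={r}
C dims 3,3; δ0: rk 2, SNF 1^2
degree 0: 3−2−0 = 1 → Ȟ^0 ≅ Z
degree 1: 3−0−2 = 1 → Ȟ^1 ≅ Z
degree 2: 0−0−0 = 0 → Ȟ^2 ≅ 0

Ȟ^0 = Z, Ȟ^1 = Z, Ȟ^2 = 0


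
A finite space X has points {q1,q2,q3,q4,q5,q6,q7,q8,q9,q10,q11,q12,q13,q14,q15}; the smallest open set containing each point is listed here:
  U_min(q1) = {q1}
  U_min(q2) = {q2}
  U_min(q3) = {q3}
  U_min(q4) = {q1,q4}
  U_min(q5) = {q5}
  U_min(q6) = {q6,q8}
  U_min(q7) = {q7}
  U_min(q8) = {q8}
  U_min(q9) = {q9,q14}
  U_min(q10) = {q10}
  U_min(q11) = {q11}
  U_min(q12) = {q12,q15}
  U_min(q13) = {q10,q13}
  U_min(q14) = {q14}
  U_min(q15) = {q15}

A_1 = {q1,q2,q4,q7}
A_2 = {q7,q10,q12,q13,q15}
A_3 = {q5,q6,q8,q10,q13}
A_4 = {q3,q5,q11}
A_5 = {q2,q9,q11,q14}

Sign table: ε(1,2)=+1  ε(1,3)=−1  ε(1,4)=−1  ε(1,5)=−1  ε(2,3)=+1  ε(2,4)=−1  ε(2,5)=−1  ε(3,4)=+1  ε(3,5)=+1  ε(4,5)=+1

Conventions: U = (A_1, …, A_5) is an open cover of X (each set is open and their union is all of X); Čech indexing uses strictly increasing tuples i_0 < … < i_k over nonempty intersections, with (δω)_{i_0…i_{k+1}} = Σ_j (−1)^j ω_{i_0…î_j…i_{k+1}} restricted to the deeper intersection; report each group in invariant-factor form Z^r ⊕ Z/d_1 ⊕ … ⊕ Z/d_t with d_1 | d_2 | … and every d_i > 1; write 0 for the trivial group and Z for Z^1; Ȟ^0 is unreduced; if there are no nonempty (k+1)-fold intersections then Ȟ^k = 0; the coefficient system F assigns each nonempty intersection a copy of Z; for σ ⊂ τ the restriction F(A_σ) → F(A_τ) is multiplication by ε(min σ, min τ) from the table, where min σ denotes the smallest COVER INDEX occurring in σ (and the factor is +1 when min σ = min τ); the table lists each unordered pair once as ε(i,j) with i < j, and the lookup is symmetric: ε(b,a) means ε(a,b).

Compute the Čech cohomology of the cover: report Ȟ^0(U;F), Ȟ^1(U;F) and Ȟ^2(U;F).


intersection data:
  A12={q7} A15={q2} A23={q10,q13} A34={q5} A45={q11}
C dims 5,5; δ0: rk 5, SNF 1^4·2
Ȟ^0 = (5 − 5) − 0 = 0, so Ȟ^0 ≅ 0
Ȟ^1 = (5 − 0) − 5 = 0 plus torsion [2], so Ȟ^1 ≅ Z/2
Ȟ^2 = (0 − 0) − 0 = 0, so Ȟ^2 ≅ 0

Ȟ^0(U;F) ≅ 0, Ȟ^1(U;F) ≅ Z/2 and Ȟ^2(U;F) ≅ 0


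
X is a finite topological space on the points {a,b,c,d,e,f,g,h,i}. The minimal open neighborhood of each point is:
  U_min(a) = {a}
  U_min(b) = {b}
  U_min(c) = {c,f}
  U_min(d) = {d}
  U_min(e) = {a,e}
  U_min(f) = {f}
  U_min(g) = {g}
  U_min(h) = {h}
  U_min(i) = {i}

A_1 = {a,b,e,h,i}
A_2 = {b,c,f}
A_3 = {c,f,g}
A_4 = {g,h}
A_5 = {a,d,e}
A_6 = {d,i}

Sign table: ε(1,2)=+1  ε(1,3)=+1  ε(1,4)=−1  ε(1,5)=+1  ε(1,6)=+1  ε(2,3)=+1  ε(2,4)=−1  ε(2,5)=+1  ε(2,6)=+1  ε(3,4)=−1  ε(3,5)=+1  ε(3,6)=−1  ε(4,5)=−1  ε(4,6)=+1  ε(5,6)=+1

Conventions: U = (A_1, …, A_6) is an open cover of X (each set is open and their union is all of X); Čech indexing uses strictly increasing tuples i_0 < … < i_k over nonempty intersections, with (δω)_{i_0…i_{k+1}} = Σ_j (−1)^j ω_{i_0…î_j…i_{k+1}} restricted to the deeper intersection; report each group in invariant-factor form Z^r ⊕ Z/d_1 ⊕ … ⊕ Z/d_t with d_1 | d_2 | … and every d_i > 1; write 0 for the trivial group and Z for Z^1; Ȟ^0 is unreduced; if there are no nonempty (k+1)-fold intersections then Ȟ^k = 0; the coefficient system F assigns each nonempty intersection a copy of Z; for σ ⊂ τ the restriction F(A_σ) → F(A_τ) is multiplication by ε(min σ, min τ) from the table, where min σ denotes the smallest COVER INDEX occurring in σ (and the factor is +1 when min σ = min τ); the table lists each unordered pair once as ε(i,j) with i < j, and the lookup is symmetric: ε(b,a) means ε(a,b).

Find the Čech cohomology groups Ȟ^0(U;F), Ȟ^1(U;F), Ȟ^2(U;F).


Ȟ^0(U;F) ≅ Z; Ȟ^1(U;F) ≅ Z^2; Ȟ^2(U;F) ≅ 0

nerve simplices:
  A12={b} A14={h} A15={a,e} A16={i} A23={c,f} A34={g} A56={d}
C dims 6,7; δ0: rk 5, SNF 1^5
degree 0: 6−5−0 = 1 → Ȟ^0 ≅ Z
degree 1: 7−0−5 = 2 → Ȟ^1 ≅ Z^2
degree 2: 0−0−0 = 0 → Ȟ^2 ≅ 0


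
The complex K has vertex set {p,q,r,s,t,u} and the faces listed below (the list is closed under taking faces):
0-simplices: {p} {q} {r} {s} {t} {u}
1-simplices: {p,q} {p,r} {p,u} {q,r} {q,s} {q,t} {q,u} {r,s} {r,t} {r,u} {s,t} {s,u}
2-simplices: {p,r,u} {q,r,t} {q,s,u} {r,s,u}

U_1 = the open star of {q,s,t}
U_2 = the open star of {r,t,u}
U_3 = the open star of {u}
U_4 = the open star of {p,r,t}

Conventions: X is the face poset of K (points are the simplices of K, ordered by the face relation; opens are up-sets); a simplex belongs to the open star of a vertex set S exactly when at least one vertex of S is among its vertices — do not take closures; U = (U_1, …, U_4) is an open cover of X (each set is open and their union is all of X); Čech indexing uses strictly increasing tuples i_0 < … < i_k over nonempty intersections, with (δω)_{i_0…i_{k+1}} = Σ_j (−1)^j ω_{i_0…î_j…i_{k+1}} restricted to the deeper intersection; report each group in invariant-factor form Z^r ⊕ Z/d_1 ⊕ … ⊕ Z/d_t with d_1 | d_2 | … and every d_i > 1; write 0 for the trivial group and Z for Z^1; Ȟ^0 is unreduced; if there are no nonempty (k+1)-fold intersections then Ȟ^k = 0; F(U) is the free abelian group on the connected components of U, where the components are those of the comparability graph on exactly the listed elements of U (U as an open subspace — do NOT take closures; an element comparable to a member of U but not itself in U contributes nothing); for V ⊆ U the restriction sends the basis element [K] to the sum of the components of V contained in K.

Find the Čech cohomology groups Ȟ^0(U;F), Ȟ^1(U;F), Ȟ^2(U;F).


Ȟ^0 = Z; Ȟ^1 = Z^2; Ȟ^2 = 0

nonempty overlaps:
  U1={{q},{s},{t},{p,q},{q,r},{q,s},{q,t},{q,u},{r,s},{r,t},{s,t},{s,u},{q,r,t},{q,s,u},{r,s,u}} U2={{r},{t},{u},{p,r},{p,u},{q,r},{q,t},{q,u},{r,s},{r,t},{r,u},{s,t},{s,u},{p,r,u},{q,r,t},{q,s,u},{r,s,u}} U3={{u},{p,u},{q,u},{r,u},{s,u},{p,r,u},{q,s,u},{r,s,u}} U4={{p},{r},{t},{p,q},{p,r},{p,u},{q,r},{q,t},{r,s},{r,t},{r,u},{s,t},{p,r,u},{q,r,t},{r,s,u}}
  U12={{t},{q,r},{q,t},{q,u},{r,s},{r,t},{s,t},{s,u},{q,r,t},{q,s,u},{r,s,u}} U13={{q,u},{s,u},{q,s,u},{r,s,u}} U14={{t},{p,q},{q,r},{q,t},{r,s},{r,t},{s,t},{q,r,t},{r,s,u}} U23={{u},{p,u},{q,u},{r,u},{s,u},{p,r,u},{q,s,u},{r,s,u}} U24={{r},{t},{p,r},{p,u},{q,r},{q,t},{r,s},{r,t},{r,u},{s,t},{p,r,u},{q,r,t},{r,s,u}} U34={{p,u},{r,u},{p,r,u},{r,s,u}}
  U123={{q,u},{s,u},{q,s,u},{r,s,u}} U124={{t},{q,r},{q,t},{r,s},{r,t},{s,t},{q,r,t},{r,s,u}} U134={{r,s,u}} U234={{p,u},{r,u},{p,r,u},{r,s,u}}
  U1234={{r,s,u}}
components per intersection:
  U1: {{q},{s},{t},{p,q},{q,r},{q,s},{q,t},{q,u},{r,s},{r,t},{s,t},{s,u},{q,r,t},{q,s,u},{r,s,u}}
  U2: {{r},{t},{u},{p,r},{p,u},{q,r},{q,t},{q,u},{r,s},{r,t},{r,u},{s,t},{s,u},{p,r,u},{q,r,t},{q,s,u},{r,s,u}}
  U3: {{u},{p,u},{q,u},{r,u},{s,u},{p,r,u},{q,s,u},{r,s,u}}
  U4: {{p},{r},{t},{p,q},{p,r},{p,u},{q,r},{q,t},{r,s},{r,t},{r,u},{s,t},{p,r,u},{q,r,t},{r,s,u}}
  U12: {{t},{q,r},{q,t},{r,t},{s,t},{q,r,t}} {{q,u},{r,s},{s,u},{q,s,u},{r,s,u}}
  U13: {{q,u},{s,u},{q,s,u},{r,s,u}}
  U14: {{t},{q,r},{q,t},{r,t},{s,t},{q,r,t}} {{p,q}} {{r,s},{r,s,u}}
  U23: {{u},{p,u},{q,u},{r,u},{s,u},{p,r,u},{q,s,u},{r,s,u}}
  U24: {{r},{t},{p,r},{p,u},{q,r},{q,t},{r,s},{r,t},{r,u},{s,t},{p,r,u},{q,r,t},{r,s,u}}
  U34: {{p,u},{r,u},{p,r,u},{r,s,u}}
  U123: {{q,u},{s,u},{q,s,u},{r,s,u}}
  U124: {{t},{q,r},{q,t},{r,t},{s,t},{q,r,t}} {{r,s},{r,s,u}}
  U134: {{r,s,u}}
  U234: {{p,u},{r,u},{p,r,u},{r,s,u}}
  U1234: {{r,s,u}}
C dims 4,9,5,1; δ0: rk 3, SNF 1^3; δ1: rk 4, SNF 1^4; δ2: rk 1, SNF 1^1
degree 0: 4−3−0 = 1 → Ȟ^0 ≅ Z
degree 1: 9−4−3 = 2 → Ȟ^1 ≅ Z^2
degree 2: 5−1−4 = 0 → Ȟ^2 ≅ 0


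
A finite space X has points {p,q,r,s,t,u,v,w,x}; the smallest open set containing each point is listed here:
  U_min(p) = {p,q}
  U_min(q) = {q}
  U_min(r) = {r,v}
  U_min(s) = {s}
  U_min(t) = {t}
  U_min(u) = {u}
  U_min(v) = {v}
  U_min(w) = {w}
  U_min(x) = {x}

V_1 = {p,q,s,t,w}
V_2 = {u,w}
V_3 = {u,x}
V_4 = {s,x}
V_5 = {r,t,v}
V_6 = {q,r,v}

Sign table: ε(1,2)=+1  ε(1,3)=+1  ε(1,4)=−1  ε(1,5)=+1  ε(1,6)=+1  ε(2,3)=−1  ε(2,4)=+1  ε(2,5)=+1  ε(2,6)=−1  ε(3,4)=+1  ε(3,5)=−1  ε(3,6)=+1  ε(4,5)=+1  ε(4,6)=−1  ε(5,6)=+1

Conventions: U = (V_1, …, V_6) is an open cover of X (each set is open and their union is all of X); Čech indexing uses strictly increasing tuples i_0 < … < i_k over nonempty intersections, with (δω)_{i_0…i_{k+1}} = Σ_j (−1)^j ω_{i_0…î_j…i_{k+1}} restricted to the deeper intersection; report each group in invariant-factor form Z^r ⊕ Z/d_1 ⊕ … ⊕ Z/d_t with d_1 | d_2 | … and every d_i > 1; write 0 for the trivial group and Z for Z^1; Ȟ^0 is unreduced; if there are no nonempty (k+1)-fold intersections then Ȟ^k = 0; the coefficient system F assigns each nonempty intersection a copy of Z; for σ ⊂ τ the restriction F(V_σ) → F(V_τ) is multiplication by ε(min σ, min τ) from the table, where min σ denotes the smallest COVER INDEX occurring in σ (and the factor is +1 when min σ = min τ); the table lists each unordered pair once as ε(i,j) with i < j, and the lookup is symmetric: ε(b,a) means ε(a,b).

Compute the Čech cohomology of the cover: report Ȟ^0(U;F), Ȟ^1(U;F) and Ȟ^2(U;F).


Ȟ^0 ≅ Z; Ȟ^1 ≅ Z^2; Ȟ^2 ≅ 0

nerve simplices:
  V12={w} V14={s} V15={t} V16={q} V23={u} V34={x} V56={r,v}
C dims 6,7; δ0: rk 5, SNF 1^5
degree 0: 6−5−0 = 1 → Ȟ^0 ≅ Z
degree 1: 7−0−5 = 2 → Ȟ^1 ≅ Z^2
degree 2: 0−0−0 = 0 → Ȟ^2 ≅ 0


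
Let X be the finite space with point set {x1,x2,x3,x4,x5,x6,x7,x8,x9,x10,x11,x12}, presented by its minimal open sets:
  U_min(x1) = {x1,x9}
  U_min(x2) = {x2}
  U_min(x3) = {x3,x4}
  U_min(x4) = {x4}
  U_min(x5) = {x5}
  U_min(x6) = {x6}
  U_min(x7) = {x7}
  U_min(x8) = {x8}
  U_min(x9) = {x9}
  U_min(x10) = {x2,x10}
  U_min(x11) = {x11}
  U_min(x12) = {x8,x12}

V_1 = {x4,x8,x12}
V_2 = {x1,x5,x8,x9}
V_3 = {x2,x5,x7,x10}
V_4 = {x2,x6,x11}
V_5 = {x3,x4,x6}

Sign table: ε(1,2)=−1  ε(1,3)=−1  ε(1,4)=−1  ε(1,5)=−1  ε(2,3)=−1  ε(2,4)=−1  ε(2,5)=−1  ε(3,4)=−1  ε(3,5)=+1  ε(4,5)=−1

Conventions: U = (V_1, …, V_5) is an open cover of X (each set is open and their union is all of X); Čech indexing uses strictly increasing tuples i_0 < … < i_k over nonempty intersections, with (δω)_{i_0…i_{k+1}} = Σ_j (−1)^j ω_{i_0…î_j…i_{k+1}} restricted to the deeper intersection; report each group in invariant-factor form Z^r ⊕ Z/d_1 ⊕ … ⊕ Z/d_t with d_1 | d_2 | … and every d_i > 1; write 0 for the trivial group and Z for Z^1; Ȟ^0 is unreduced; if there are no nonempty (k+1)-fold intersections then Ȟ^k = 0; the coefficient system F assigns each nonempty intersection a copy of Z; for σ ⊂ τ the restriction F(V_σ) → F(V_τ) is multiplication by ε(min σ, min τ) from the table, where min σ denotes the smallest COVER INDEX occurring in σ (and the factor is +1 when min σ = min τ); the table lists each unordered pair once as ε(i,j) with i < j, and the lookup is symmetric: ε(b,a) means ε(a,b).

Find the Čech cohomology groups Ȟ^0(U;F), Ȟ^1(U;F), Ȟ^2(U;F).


intersection data:
  V12={x8} V15={x4} V23={x5} V34={x2} V45={x6}
C dims 5,5; δ0: rk 5, SNF 1^4·2
Ȟ^0 = (5 − 5) − 0 = 0, so Ȟ^0 ≅ 0
Ȟ^1 = (5 − 0) − 5 = 0 plus torsion [2], so Ȟ^1 ≅ Z/2
Ȟ^2 = (0 − 0) − 0 = 0, so Ȟ^2 ≅ 0

Ȟ^0 ≅ 0, Ȟ^1 ≅ Z/2, Ȟ^2 ≅ 0


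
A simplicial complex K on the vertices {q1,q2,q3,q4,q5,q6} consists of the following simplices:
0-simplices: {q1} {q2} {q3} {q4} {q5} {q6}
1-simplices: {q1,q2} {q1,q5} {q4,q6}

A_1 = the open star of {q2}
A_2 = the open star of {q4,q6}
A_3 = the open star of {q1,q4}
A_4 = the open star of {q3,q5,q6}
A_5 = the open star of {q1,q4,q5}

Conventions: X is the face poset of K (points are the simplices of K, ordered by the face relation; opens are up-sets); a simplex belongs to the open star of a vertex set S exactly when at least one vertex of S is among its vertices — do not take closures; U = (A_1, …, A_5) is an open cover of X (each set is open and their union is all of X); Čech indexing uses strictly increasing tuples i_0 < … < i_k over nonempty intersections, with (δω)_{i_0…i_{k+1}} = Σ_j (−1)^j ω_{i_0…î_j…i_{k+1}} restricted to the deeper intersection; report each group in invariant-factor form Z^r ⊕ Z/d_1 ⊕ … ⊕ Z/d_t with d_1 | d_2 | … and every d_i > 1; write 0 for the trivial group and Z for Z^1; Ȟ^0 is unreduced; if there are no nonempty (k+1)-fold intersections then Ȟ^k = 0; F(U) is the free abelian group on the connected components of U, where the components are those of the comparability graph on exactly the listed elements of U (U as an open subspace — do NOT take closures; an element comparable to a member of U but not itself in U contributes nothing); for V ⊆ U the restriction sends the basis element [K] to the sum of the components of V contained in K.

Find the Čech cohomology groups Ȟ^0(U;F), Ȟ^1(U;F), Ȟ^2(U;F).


nonempty overlaps:
  A1={{q2},{q1,q2}} A2={{q4},{q6},{q4,q6}} A3={{q1},{q4},{q1,q2},{q1,q5},{q4,q6}} A4={{q3},{q5},{q6},{q1,q5},{q4,q6}} A5={{q1},{q4},{q5},{q1,q2},{q1,q5},{q4,q6}}
  A13={{q1,q2}} A15={{q1,q2}} A23={{q4},{q4,q6}} A24={{q6},{q4,q6}} A25={{q4},{q4,q6}} A34={{q1,q5},{q4,q6}} A35={{q1},{q4},{q1,q2},{q1,q5},{q4,q6}} A45={{q5},{q1,q5},{q4,q6}}
  A135={{q1,q2}} A234={{q4,q6}} A235={{q4},{q4,q6}} A245={{q4,q6}} A345={{q1,q5},{q4,q6}}
  A2345={{q4,q6}}
components per intersection:
  A1: {{q2},{q1,q2}}
  A2: {{q4},{q6},{q4,q6}}
  A3: {{q1},{q1,q2},{q1,q5}} {{q4},{q4,q6}}
  A4: {{q3}} {{q5},{q1,q5}} {{q6},{q4,q6}}
  A5: {{q1},{q5},{q1,q2},{q1,q5}} {{q4},{q4,q6}}
  A13: {{q1,q2}}
  A15: {{q1,q2}}
  A23: {{q4},{q4,q6}}
  A24: {{q6},{q4,q6}}
  A25: {{q4},{q4,q6}}
  A34: {{q1,q5}} {{q4,q6}}
  A35: {{q1},{q1,q2},{q1,q5}} {{q4},{q4,q6}}
  A45: {{q5},{q1,q5}} {{q4,q6}}
  A135: {{q1,q2}}
  A234: {{q4,q6}}
  A235: {{q4},{q4,q6}}
  A245: {{q4,q6}}
  A345: {{q1,q5}} {{q4,q6}}
  A2345: {{q4,q6}}
C dims 9,11,6,1; δ0: rk 6, SNF 1^6; δ1: rk 5, SNF 1^5; δ2: rk 1, SNF 1^1
degree 0: 9−6−0 = 3 → Ȟ^0 ≅ Z^3
degree 1: 11−5−6 = 0 → Ȟ^1 ≅ 0
degree 2: 6−1−5 = 0 → Ȟ^2 ≅ 0

Ȟ^0(U;F) ≅ Z^3; Ȟ^1(U;F) ≅ 0; Ȟ^2(U;F) ≅ 0


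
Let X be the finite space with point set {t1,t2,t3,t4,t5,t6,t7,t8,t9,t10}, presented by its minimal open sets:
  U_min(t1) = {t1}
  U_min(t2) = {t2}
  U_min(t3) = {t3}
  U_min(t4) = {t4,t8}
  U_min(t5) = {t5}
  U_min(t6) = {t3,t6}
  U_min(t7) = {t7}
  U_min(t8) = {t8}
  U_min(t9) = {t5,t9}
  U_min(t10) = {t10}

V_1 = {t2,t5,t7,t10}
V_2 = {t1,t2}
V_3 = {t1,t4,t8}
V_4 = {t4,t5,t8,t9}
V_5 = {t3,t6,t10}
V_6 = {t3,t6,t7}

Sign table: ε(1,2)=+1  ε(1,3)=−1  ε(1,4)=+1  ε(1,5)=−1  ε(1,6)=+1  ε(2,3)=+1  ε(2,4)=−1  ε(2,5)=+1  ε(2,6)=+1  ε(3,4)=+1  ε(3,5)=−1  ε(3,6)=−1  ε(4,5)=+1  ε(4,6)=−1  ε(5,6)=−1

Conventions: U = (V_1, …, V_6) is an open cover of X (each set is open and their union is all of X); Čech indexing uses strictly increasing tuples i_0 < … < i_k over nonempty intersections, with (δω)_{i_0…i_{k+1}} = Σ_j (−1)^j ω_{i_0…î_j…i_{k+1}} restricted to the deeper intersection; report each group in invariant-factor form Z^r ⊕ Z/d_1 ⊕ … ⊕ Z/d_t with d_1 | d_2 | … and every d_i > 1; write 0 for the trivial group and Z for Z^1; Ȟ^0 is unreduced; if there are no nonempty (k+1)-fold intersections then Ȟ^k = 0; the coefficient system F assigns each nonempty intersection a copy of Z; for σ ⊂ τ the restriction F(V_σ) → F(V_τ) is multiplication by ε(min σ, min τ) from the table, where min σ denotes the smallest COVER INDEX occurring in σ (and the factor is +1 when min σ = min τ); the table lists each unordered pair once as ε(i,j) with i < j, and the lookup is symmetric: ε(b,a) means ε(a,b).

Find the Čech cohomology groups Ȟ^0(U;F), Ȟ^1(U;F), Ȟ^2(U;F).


nerve of the cover:
  V12={t2} V14={t5} V15={t10} V16={t7} V23={t1} V34={t4,t8} V56={t3,t6}
C dims 6,7; δ0: rk 5, SNF 1^5
Ȟ^0 = (6 − 5) − 0 = 1, so Ȟ^0 ≅ Z
Ȟ^1 = (7 − 0) − 5 = 2, so Ȟ^1 ≅ Z^2
Ȟ^2 = (0 − 0) − 0 = 0, so Ȟ^2 ≅ 0

Ȟ^0 ≅ Z,  Ȟ^1 ≅ Z^2,  Ȟ^2 ≅ 0


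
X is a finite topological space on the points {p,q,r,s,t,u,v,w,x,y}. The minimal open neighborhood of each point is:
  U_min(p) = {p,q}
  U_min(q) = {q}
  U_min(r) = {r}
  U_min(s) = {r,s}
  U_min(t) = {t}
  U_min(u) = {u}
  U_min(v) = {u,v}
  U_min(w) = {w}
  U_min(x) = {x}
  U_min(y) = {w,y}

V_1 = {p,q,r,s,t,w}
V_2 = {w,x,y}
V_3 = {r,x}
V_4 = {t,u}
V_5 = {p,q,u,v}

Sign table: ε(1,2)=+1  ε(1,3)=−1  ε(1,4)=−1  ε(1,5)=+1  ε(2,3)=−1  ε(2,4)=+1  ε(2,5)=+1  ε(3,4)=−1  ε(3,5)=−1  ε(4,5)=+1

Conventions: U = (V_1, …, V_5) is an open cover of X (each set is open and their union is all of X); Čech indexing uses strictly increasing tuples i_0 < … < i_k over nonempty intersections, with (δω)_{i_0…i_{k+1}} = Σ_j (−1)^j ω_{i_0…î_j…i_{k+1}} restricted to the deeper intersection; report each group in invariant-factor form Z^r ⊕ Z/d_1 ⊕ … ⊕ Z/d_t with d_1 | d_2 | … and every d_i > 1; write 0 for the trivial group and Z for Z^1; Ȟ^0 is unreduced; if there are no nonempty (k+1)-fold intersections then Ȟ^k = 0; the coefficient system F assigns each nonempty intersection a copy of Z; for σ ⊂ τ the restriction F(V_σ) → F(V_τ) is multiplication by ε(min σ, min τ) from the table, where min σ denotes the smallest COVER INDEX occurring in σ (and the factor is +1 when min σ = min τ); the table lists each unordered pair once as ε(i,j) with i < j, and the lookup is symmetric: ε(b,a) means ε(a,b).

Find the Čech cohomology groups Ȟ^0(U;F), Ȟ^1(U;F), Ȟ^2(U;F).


cover nerve:
  V12={w} V13={r} V14={t} V15={p,q} V23={x} V45={u}
C dims 5,6; δ0: rk 5, SNF 1^4·2
Ȟ^0: (5−5)−0=0 ⇒ 0
Ȟ^1: (6−0)−5=1 plus torsion [2] ⇒ Z ⊕ Z/2
Ȟ^2: (0−0)−0=0 ⇒ 0

Ȟ^0 = 0, Ȟ^1 = Z ⊕ Z/2, Ȟ^2 = 0


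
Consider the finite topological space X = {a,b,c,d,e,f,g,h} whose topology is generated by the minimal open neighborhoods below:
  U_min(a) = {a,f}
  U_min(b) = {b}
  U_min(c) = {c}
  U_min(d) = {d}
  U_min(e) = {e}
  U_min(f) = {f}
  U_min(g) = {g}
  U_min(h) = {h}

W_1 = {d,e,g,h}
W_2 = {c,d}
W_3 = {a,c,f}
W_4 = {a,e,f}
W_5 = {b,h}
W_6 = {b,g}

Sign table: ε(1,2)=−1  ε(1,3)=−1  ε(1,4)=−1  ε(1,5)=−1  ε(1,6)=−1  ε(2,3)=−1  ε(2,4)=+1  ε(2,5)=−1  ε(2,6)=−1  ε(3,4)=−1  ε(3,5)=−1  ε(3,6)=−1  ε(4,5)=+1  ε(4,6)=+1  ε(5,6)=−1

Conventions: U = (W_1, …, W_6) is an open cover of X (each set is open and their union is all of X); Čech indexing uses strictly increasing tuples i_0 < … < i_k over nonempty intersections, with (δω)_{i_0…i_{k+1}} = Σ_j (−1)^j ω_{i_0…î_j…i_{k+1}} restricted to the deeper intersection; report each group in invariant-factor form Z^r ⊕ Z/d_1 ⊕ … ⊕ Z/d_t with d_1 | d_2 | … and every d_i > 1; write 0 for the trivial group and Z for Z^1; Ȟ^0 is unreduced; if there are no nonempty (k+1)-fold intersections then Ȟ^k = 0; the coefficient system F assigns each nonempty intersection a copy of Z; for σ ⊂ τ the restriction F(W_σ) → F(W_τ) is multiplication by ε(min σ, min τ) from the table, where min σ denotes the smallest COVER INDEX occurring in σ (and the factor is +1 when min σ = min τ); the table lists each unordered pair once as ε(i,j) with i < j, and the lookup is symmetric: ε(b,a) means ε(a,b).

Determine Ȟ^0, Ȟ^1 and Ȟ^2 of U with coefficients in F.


Ȟ^0 ≅ 0; Ȟ^1 ≅ Z ⊕ Z/2; Ȟ^2 ≅ 0

nonempty overlaps:
  W12={d} W14={e} W15={h} W16={g} W23={c} W34={a,f} W56={b}
C dims 6,7; δ0: rk 6, SNF 1^5·2
degree 0: 6−6−0 = 0 → Ȟ^0 ≅ 0
degree 1: 7−0−6 = 1 plus torsion [2] → Ȟ^1 ≅ Z ⊕ Z/2
degree 2: 0−0−0 = 0 → Ȟ^2 ≅ 0


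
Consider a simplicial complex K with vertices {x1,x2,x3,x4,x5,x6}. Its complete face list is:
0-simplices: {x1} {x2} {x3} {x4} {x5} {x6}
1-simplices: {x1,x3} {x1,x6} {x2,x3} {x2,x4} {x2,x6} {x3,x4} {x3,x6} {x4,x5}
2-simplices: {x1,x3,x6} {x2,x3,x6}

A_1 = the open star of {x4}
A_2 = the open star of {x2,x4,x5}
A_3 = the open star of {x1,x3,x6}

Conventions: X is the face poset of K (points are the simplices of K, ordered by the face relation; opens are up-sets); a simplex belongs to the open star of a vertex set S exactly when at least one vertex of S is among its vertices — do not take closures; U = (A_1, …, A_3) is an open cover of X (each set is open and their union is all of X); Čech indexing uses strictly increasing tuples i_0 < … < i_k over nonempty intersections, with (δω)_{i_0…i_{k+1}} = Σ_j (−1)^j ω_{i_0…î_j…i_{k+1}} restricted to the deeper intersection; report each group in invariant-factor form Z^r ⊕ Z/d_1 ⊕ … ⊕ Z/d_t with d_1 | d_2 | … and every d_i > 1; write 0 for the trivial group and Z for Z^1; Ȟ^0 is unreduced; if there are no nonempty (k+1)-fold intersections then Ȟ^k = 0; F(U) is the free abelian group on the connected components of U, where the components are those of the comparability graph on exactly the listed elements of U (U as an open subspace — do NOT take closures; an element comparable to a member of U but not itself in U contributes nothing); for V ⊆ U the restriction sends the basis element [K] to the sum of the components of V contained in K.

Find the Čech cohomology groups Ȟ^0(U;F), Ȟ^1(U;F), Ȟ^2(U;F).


Ȟ^0 = Z; Ȟ^1 = Z; Ȟ^2 = 0

nonempty intersections:
  A1={{x4},{x2,x4},{x3,x4},{x4,x5}} A2={{x2},{x4},{x5},{x2,x3},{x2,x4},{x2,x6},{x3,x4},{x4,x5},{x2,x3,x6}} A3={{x1},{x3},{x6},{x1,x3},{x1,x6},{x2,x3},{x2,x6},{x3,x4},{x3,x6},{x1,x3,x6},{x2,x3,x6}}
  A12={{x4},{x2,x4},{x3,x4},{x4,x5}} A13={{x3,x4}} A23={{x2,x3},{x2,x6},{x3,x4},{x2,x3,x6}}
  A123={{x3,x4}}
components per intersection:
  A1: {{x4},{x2,x4},{x3,x4},{x4,x5}}
  A2: {{x2},{x4},{x5},{x2,x3},{x2,x4},{x2,x6},{x3,x4},{x4,x5},{x2,x3,x6}}
  A3: {{x1},{x3},{x6},{x1,x3},{x1,x6},{x2,x3},{x2,x6},{x3,x4},{x3,x6},{x1,x3,x6},{x2,x3,x6}}
  A12: {{x4},{x2,x4},{x3,x4},{x4,x5}}
  A13: {{x3,x4}}
  A23: {{x2,x3},{x2,x6},{x2,x3,x6}} {{x3,x4}}
  A123: {{x3,x4}}
C dims 3,4,1; δ0: rk 2, SNF 1^2; δ1: rk 1, SNF 1^1
Ȟ^0: (3−2)−0=1 ⇒ Z
Ȟ^1: (4−1)−2=1 ⇒ Z
Ȟ^2: (1−0)−1=0 ⇒ 0


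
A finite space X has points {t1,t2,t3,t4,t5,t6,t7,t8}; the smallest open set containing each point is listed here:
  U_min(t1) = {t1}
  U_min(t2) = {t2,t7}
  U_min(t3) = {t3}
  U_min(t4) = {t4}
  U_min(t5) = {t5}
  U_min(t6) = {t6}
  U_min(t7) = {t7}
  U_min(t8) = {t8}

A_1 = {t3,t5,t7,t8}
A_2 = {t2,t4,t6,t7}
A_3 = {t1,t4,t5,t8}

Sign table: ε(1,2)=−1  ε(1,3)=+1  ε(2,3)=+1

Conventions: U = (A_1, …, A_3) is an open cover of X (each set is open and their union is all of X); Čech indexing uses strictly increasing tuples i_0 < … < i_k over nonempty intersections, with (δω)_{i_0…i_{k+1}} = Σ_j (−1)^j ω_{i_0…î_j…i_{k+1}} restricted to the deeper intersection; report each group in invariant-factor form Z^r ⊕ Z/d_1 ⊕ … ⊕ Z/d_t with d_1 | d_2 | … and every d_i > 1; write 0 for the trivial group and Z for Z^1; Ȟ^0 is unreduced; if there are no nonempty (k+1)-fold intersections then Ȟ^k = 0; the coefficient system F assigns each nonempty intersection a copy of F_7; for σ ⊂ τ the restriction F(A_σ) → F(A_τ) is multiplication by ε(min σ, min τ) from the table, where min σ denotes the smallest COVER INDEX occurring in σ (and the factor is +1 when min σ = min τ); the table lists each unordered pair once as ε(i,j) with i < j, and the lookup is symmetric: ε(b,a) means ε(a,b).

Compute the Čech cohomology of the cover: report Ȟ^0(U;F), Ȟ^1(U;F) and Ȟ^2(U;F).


Ȟ^0 = 0, Ȟ^1 = 0, Ȟ^2 = 0

nerve of the cover:
  A12={t7} A13={t5,t8} A23={t4}
C dims 3,3; δ0: rk_F7 3
Ȟ^0 = (3 − 3) − 0 = 0, so Ȟ^0 ≅ 0
Ȟ^1 = (3 − 0) − 3 = 0, so Ȟ^1 ≅ 0
Ȟ^2 = (0 − 0) − 0 = 0, so Ȟ^2 ≅ 0


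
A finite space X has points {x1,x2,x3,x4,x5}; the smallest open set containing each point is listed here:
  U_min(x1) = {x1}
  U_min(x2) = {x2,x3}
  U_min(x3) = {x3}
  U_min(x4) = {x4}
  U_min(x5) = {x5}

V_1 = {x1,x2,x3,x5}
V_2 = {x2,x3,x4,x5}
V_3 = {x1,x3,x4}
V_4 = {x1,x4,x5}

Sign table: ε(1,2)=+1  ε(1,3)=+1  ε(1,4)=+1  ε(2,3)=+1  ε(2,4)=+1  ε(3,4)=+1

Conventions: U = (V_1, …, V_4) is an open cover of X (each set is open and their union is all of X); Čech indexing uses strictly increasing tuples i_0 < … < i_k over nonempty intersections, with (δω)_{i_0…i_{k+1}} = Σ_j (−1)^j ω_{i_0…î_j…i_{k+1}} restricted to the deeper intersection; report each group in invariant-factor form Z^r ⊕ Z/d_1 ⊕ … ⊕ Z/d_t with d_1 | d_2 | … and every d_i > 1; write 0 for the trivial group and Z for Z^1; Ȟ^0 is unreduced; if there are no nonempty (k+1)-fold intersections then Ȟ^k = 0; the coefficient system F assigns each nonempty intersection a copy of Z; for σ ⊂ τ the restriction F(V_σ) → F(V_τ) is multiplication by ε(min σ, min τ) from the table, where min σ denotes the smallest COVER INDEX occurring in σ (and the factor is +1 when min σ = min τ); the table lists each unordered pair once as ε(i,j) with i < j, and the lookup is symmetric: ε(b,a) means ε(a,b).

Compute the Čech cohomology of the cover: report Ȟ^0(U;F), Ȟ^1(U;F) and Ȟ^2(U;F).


nonempty intersections:
  V12={x2,x3,x5} V13={x1,x3} V14={x1,x5} V23={x3,x4} V24={x4,x5} V34={x1,x4}
  V123={x3} V124={x5} V134={x1} V234={x4}
C dims 4,6,4; δ0: rk 3, SNF 1^3; δ1: rk 3, SNF 1^3
Ȟ^0: (4−3)−0=1 ⇒ Z
Ȟ^1: (6−3)−3=0 ⇒ 0
Ȟ^2: (4−0)−3=1 ⇒ Z

Ȟ^0 = Z; Ȟ^1 = 0; Ȟ^2 = Z


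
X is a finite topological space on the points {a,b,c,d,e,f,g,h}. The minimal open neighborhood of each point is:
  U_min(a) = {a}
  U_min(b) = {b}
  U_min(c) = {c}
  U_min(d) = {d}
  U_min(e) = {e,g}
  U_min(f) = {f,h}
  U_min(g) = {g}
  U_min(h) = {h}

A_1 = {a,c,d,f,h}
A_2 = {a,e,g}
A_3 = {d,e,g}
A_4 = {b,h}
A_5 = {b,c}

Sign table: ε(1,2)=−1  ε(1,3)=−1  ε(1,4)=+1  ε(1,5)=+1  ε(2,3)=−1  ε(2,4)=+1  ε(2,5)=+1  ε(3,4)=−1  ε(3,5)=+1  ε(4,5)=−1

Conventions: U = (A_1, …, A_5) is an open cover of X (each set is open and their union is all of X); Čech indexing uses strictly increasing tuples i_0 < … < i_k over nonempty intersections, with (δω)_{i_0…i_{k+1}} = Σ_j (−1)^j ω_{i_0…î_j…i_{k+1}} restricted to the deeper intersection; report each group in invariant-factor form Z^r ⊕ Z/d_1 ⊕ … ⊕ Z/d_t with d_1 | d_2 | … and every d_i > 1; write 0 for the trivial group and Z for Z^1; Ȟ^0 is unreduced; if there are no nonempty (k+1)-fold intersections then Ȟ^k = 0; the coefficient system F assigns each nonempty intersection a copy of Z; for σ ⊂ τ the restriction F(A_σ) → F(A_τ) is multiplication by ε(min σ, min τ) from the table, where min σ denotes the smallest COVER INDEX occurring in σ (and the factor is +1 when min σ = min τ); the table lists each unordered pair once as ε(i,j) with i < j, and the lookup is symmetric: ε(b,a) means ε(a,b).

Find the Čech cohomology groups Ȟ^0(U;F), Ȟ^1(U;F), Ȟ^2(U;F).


cover nerve:
  A12={a} A13={d} A14={h} A15={c} A23={e,g} A45={b}
C dims 5,6; δ0: rk 5, SNF 1^4·2
Ȟ^0: (5−5)−0=0 ⇒ 0
Ȟ^1: (6−0)−5=1 plus torsion [2] ⇒ Z ⊕ Z/2
Ȟ^2: (0−0)−0=0 ⇒ 0

Ȟ^0 = 0, Ȟ^1 = Z ⊕ Z/2, Ȟ^2 = 0


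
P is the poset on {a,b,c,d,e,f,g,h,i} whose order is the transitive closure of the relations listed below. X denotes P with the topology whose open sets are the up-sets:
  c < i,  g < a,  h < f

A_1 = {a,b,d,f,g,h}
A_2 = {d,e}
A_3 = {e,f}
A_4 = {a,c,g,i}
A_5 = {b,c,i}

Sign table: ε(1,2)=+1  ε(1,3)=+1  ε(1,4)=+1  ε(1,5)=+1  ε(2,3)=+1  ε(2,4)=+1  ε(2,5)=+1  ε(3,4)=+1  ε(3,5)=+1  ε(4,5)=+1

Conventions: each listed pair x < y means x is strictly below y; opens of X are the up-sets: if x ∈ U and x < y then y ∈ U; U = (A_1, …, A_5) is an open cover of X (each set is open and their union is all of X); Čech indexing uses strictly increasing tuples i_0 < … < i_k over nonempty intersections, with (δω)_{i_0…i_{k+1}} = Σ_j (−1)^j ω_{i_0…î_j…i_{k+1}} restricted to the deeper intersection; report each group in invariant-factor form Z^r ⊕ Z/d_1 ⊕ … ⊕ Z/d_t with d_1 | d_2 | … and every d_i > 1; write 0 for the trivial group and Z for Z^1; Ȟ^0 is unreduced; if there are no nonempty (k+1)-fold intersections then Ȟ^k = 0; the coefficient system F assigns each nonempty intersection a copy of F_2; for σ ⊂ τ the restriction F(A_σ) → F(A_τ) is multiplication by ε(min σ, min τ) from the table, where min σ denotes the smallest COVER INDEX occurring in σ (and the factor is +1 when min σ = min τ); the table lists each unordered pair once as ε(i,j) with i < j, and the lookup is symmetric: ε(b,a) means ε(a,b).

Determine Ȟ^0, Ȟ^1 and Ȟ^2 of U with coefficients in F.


nerve of the cover:
  A12={d} A13={f} A14={a,g} A15={b} A23={e} A45={c,i}
C dims 5,6; δ0: rk_F2 4
Ȟ^0 = (5 − 4) − 0 = 1, so Ȟ^0 ≅ Z/2
Ȟ^1 = (6 − 0) − 4 = 2, so Ȟ^1 ≅ Z/2 ⊕ Z/2
Ȟ^2 = (0 − 0) − 0 = 0, so Ȟ^2 ≅ 0

Ȟ^0(U;F) ≅ Z/2, Ȟ^1(U;F) ≅ Z/2 ⊕ Z/2 and Ȟ^2(U;F) ≅ 0


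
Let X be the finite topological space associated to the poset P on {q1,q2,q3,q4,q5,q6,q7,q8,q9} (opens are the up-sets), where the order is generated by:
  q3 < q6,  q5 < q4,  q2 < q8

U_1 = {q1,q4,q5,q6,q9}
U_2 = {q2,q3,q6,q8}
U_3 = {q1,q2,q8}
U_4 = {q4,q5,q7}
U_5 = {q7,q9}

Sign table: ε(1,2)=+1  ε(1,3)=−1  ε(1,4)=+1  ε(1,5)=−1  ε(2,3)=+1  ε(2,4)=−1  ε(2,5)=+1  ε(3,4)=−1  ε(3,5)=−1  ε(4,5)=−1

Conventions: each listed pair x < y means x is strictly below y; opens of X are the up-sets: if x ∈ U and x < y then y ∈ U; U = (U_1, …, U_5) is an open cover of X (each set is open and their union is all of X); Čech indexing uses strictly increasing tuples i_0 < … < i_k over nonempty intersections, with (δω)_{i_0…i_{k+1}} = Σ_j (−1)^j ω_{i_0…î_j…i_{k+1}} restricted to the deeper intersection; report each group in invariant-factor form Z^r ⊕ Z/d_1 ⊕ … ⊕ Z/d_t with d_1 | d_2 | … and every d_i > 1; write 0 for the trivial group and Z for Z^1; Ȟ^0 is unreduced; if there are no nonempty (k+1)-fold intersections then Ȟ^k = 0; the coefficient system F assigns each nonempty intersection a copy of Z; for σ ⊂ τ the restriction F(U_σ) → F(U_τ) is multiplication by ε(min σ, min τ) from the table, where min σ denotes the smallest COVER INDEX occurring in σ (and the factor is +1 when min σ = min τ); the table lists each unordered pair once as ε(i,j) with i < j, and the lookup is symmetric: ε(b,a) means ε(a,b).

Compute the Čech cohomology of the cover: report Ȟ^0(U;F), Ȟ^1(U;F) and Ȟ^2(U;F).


nerve simplices:
  U12={q6} U13={q1} U14={q4,q5} U15={q9} U23={q2,q8} U45={q7}
C dims 5,6; δ0: rk 5, SNF 1^4·2
degree 0: 5−5−0 = 0 → Ȟ^0 ≅ 0
degree 1: 6−0−5 = 1 plus torsion [2] → Ȟ^1 ≅ Z ⊕ Z/2
degree 2: 0−0−0 = 0 → Ȟ^2 ≅ 0

Ȟ^0(U;F) ≅ 0; Ȟ^1(U;F) ≅ Z ⊕ Z/2; Ȟ^2(U;F) ≅ 0


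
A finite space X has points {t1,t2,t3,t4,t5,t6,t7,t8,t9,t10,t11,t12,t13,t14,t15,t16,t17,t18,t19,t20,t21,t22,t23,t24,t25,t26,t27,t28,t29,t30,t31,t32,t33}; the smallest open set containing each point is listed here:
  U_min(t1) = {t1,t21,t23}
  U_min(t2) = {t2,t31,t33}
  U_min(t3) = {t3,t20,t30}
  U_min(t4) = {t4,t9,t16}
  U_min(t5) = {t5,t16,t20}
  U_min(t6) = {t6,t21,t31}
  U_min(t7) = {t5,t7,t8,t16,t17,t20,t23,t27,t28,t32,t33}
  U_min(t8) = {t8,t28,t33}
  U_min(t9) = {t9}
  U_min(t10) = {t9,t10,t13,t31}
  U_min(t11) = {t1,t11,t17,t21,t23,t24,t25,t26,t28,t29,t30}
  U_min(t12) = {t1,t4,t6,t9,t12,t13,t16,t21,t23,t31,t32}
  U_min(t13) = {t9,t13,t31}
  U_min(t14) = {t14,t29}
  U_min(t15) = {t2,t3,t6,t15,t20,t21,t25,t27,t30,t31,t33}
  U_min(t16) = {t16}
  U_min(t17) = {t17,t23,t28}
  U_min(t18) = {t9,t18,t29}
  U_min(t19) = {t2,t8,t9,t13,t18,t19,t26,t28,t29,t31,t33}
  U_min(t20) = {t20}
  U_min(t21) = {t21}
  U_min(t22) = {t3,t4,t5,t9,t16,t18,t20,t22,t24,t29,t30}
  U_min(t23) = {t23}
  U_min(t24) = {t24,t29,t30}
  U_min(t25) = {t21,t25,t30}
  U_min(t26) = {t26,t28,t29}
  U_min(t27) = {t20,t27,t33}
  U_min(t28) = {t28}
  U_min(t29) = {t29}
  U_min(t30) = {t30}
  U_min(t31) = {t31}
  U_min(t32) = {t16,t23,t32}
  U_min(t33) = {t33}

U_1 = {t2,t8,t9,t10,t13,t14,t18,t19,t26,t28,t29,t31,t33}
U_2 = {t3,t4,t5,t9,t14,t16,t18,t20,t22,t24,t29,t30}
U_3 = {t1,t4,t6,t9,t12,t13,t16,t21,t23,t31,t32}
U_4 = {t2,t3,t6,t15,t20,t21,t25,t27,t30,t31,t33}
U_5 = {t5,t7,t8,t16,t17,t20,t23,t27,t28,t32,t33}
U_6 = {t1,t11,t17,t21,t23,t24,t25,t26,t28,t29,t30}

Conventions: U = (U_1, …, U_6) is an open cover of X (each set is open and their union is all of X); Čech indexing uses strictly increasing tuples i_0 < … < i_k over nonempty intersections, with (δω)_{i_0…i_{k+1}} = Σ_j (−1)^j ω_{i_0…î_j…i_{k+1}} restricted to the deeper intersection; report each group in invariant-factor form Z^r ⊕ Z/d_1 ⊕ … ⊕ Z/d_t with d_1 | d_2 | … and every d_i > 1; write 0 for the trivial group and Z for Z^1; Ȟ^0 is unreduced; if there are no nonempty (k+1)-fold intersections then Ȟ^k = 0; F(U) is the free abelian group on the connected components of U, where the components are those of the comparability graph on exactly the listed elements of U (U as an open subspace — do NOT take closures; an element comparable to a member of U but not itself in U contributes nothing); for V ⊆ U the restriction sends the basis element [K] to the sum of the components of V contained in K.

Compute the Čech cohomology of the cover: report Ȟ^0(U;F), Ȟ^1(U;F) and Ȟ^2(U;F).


nonempty overlaps:
  U12={t9,t14,t18,t29} U13={t9,t13,t31} U14={t2,t31,t33} U15={t8,t28,t33} U16={t26,t28,t29} U23={t4,t9,t16} U24={t3,t20,t30} U25={t5,t16,t20} U26={t24,t29,t30} U34={t6,t21,t31} U35={t16,t23,t32} U36={t1,t21,t23} U45={t20,t27,t33} U46={t21,t25,t30} U56={t17,t23,t28}
  U123={t9} U126={t29} U134={t31} U145={t33} U156={t28} U235={t16} U245={t20} U246={t30} U346={t21} U356={t23}
components per intersection:
  U1: {t2,t8,t9,t10,t13,t14,t18,t19,t26,t28,t29,t31,t33}
  U2: {t3,t4,t5,t9,t14,t16,t18,t20,t22,t24,t29,t30}
  U3: {t1,t4,t6,t9,t12,t13,t16,t21,t23,t31,t32}
  U4: {t2,t3,t6,t15,t20,t21,t25,t27,t30,t31,t33}
  U5: {t5,t7,t8,t16,t17,t20,t23,t27,t28,t32,t33}
  U6: {t1,t11,t17,t21,t23,t24,t25,t26,t28,t29,t30}
  U12: {t9,t14,t18,t29}
  U13: {t9,t13,t31}
  U14: {t2,t31,t33}
  U15: {t8,t28,t33}
  U16: {t26,t28,t29}
  U23: {t4,t9,t16}
  U24: {t3,t20,t30}
  U25: {t5,t16,t20}
  U26: {t24,t29,t30}
  U34: {t6,t21,t31}
  U35: {t16,t23,t32}
  U36: {t1,t21,t23}
  U45: {t20,t27,t33}
  U46: {t21,t25,t30}
  U56: {t17,t23,t28}
  U123: {t9}
  U126: {t29}
  U134: {t31}
  U145: {t33}
  U156: {t28}
  U235: {t16}
  U245: {t20}
  U246: {t30}
  U346: {t21}
  U356: {t23}
C dims 6,15,10; δ0: rk 5, SNF 1^5; δ1: rk 10, SNF 1^9·2
degree 0: 6−5−0 = 1 → Ȟ^0 ≅ Z
degree 1: 15−10−5 = 0 → Ȟ^1 ≅ 0
degree 2: 10−0−10 = 0 plus torsion [2] → Ȟ^2 ≅ Z/2

Ȟ^0(U;F) ≅ Z,  Ȟ^1(U;F) ≅ 0,  Ȟ^2(U;F) ≅ Z/2
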